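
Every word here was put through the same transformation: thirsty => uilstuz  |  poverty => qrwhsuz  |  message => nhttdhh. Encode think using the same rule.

The shift depends on letter class: consonant t→u is +1, but vowel i→l is +3. Vowels shift forward by 3 and consonants shift forward by 1.
On think: t(cons)+1=u, h(cons)+1=i, i(vowel)+3=l, n(cons)+1=o, k(cons)+1=l.

uilol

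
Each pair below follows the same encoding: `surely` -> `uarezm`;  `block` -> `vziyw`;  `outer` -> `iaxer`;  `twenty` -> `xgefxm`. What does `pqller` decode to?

s(18)→u(20) and u(20)→a(0) fit y≡3x+18 (mod 26); the inverse of 3 mod 26 is 9. Each letter's alphabet position (a=0..z=25) is mapped through 3·x+18 mod 26 — an affine cipher.
Reversing it on pqller: p(15)→9·(15−18)≡25=z; q(16)→9·(16−18)≡8=i; l(11)→9·(11−18)≡15=p; l(11)→9·(11−18)≡15=p; e(4)→9·(4−18)≡4=e; r(17)→9·(17−18)≡17=r (all mod 26).

zipper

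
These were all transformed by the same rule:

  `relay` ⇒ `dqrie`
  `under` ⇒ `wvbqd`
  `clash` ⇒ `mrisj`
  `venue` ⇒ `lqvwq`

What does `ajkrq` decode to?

whole

r(17)→d(3) and e(4)→q(16) fit y≡15x+8 (mod 26); the inverse of 15 mod 26 is 7. This is an affine cipher: with a=0,…,z=25, each position x becomes (15x+8) mod 26.
Decoding ajkrq: a(0)→7·(0−8)≡22=w; j(9)→7·(9−8)≡7=h; k(10)→7·(10−8)≡14=o; r(17)→7·(17−8)≡11=l; q(16)→7·(16−8)≡4=e (all mod 26).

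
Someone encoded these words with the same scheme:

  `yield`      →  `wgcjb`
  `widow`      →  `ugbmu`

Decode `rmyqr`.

Compare letters: y→w is +24, i→g is +24, e→c is +24 — a constant shift. It's a constant shift of +24 (ROT24).
Decoding rmyqr: r−24=t, m−24=o, y−24=a, q−24=s, r−24=t.

toast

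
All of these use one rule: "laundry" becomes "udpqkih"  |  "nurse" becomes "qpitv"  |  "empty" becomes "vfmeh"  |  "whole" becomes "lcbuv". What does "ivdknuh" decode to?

readily

l(11)→u(20) and a(0)→d(3) fit y≡11x+3 (mod 26); the inverse of 11 mod 26 is 19. Each letter's alphabet position (a=0..z=25) is mapped through 11·x+3 mod 26 — an affine cipher.
Decoding ivdknuh: i(8)→19·(8−3)≡17=r; v(21)→19·(21−3)≡4=e; d(3)→19·(3−3)≡0=a; k(10)→19·(10−3)≡3=d; n(13)→19·(13−3)≡8=i; u(20)→19·(20−3)≡11=l; h(7)→19·(7−3)≡24=y (all mod 26).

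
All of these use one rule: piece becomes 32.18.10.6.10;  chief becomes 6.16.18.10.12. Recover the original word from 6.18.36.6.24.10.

p(#16)→32 and i(#9)→18: differences scale by 2, so n = 2·pos + 0. The formula is n = 2×(alphabet index, a=1).
Reversing it on 6.18.36.6.24.10: 6→(6−0)÷2=3=c, 18→(18−0)÷2=9=i, 36→(36−0)÷2=18=r, 6→(6−0)÷2=3=c, 24→(24−0)÷2=12=l, 10→(10−0)÷2=5=e.

circle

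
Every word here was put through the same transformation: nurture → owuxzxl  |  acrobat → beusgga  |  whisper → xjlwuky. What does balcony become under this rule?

ccogttf

In nurture: n→o is +1, u→w is +2, r→u is +3, t→x is +4 — the shift increases by 1 each position. The shift increases by 1 at each position, starting from +1: 1, 2, 3, ….
On balcony: b+1=c, a+2=c, l+3=o, c+4=g, o+5=t, n+6=t, y+7=f.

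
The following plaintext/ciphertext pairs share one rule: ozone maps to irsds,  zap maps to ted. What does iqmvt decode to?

prime

The output letters match the input read backwards, each shifted +4: ozone reversed is enozo. Read the word backwards and shift each letter +4.
Reversing it on iqmvt: shift back: i−4=e, q−4=m, m−4=i, v−4=r, t−4=p → emirp; then reverse → prime.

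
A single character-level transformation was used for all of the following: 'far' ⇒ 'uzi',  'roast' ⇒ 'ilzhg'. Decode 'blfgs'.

Each pair mirrors across the alphabet (f↔u, a↔z, r↔i): positions sum to 25. Letters are reflected about the middle of the alphabet (position → 25−position): Atbash.
Undoing it on blfgs: b↔y, l↔o, f↔u, g↔t, s↔h.

youth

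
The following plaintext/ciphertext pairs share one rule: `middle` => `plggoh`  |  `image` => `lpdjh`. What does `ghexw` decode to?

Compare letters: m→p is +3, i→l is +3, d→g is +3 — a constant shift. It's a constant shift of +3 (ROT3).
Decoding ghexw: g−3=d, h−3=e, e−3=b, x−3=u, w−3=t.

debut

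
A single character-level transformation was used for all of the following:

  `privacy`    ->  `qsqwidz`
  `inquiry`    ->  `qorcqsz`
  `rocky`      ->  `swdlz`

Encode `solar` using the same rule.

Two shifts are in play — +8 for a/e/i/o/u, +1 for every other letter.
On solar: s(cons)+1=t, o(vowel)+8=w, l(cons)+1=m, a(vowel)+8=i, r(cons)+1=s.

twmis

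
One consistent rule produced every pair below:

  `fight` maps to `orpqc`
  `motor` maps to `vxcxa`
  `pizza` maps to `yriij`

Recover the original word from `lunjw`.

clean

It's a constant shift of +9 (ROT9).
Decoding lunjw: l−9=c, u−9=l, n−9=e, j−9=a, w−9=n.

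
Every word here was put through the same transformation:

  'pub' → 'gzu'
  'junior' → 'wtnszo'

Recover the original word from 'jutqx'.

slope

The output letters match the input read backwards, each shifted +5: pub reversed is bup. The word is reversed, then every letter is shifted forward by 5.
Decoding jutqx: shift back: j−5=e, u−5=p, t−5=o, q−5=l, x−5=s → epols; then reverse → slope.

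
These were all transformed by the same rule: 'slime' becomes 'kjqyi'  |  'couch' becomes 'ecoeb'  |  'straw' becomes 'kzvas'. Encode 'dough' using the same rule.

Treating letters as 0–25, the rule is x ↦ 15x + 0 (mod 26).
On dough: d(3)→15·3+0≡19=t; o(14)→15·14+0≡2=c; u(20)→15·20+0≡14=o; g(6)→15·6+0≡12=m; h(7)→15·7+0≡1=b (all mod 26).

tcomb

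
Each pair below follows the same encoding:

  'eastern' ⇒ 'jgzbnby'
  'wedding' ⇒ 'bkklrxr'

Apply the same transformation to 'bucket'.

gajsnd

In eastern: e→j is +5, a→g is +6, s→z is +7, t→b is +8 — the shift increases by 1 each position. The shift increases by 1 at each position, starting from +5: 5, 6, 7, ….
On bucket: b+5=g, u+6=a, c+7=j, k+8=s, e+9=n, t+10=d.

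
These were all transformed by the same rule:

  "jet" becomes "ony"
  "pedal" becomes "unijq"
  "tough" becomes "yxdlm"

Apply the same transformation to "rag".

The shift depends on letter class: consonant j→o is +5, but vowel e→n is +9. Two shifts are in play — +9 for a/e/i/o/u, +5 for every other letter.
On rag: r(cons)+5=w, a(vowel)+9=j, g(cons)+5=l.

wjl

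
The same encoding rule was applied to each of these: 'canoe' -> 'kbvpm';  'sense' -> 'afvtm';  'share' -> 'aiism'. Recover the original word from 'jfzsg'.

berry

Shifts by position in canoe: pos 0: c→k (+8), pos 1: a→b (+1), pos 2: n→v (+8), pos 3: o→p (+1) — repeating every 2. It's a Vigenère-style cipher with numeric key [8,1]: position i shifts by key[i mod 2].
Undoing it on jfzsg: j−8=b, f−1=e, z−8=r, s−1=r, g−8=y.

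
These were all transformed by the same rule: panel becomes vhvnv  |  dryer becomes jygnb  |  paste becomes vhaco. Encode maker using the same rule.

shsnb

The shift increases by 1 at each position, starting from +6: 6, 7, 8, ….
On maker: m+6=s, a+7=h, k+8=s, e+9=n, r+10=b.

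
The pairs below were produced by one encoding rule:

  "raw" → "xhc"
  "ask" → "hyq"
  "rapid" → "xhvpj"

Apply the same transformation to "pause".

The shift depends on letter class: consonant r→x is +6, but vowel a→h is +7. Two shifts are in play — +7 for a/e/i/o/u, +6 for every other letter.
For pause: p(cons)+6=v, a(vowel)+7=h, u(vowel)+7=b, s(cons)+6=y, e(vowel)+7=l.

vhbyl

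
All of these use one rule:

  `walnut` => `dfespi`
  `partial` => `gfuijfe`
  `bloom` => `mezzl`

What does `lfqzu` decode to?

Each letter's alphabet position (a=0..z=25) is mapped through 7·x+5 mod 26 — an affine cipher.
Decoding lfqzu: l(11)→15·(11−5)≡12=m; f(5)→15·(5−5)≡0=a; q(16)→15·(16−5)≡9=j; z(25)→15·(25−5)≡14=o; u(20)→15·(20−5)≡17=r (all mod 26).

major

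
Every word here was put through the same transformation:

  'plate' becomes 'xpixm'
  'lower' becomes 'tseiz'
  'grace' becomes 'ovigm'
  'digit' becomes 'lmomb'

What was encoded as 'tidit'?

The shifts repeat in a cycle of length 2: positions 0,1,… shift by +8, +4, then the pattern repeats.
Reversing it on tidit: t−8=l, i−4=e, d−8=v, i−4=e, t−8=l.

level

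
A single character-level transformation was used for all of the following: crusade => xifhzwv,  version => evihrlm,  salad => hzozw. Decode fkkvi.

upper

Letters are reflected about the middle of the alphabet (position → 25−position): Atbash.
Reversing it on fkkvi: f↔u, k↔p, k↔p, v↔e, i↔r.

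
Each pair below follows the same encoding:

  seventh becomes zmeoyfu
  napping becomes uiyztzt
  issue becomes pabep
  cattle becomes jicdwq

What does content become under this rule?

In seventh: s→z is +7, e→m is +8, v→e is +9, e→o is +10 — the shift increases by 1 each position. Letter i (0-indexed) is shifted by i+7, so successive shifts are 7, 8, 9, ….
Applying it to content: c+7=j, o+8=w, n+9=w, t+10=d, e+11=p, n+12=z, t+13=g.

jwwdpzg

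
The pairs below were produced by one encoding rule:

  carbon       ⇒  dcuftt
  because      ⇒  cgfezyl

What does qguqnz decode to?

In carbon: c→d is +1, a→c is +2, r→u is +3, b→f is +4 — the shift increases by 1 each position. Letter i (0-indexed) is shifted by i+1, so successive shifts are 1, 2, 3, ….
Reversing it on qguqnz: q−1=p, g−2=e, u−3=r, q−4=m, n−5=i, z−6=t.

permit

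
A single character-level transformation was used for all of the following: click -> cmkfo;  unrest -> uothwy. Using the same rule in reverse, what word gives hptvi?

horse

In click: c→c is +0, l→m is +1, i→k is +2, c→f is +3 — the shift increases by 1 each position. Letter i (0-indexed) is shifted by i+0, so successive shifts are 0, 1, 2, ….
Reversing it on hptvi: h−0=h, p−1=o, t−2=r, v−3=s, i−4=e.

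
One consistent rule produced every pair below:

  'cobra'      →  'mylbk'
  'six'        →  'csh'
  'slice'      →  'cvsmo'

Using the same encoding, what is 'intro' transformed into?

sxdby

Compare letters: c→m is +10, o→y is +10, b→l is +10 — a constant shift. Each letter is shifted forward by 10 in the alphabet (a Caesar shift of +10).
Applying it to intro: i+10=s, n+10=x, t+10=d, r+10=b, o+10=y.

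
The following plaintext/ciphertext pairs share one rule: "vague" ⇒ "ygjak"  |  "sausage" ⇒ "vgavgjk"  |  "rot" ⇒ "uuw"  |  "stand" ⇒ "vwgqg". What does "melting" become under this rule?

pkowoqj

Vowels shift forward by 6 and consonants shift forward by 3.
For melting: m(cons)+3=p, e(vowel)+6=k, l(cons)+3=o, t(cons)+3=w, i(vowel)+6=o, n(cons)+3=q, g(cons)+3=j.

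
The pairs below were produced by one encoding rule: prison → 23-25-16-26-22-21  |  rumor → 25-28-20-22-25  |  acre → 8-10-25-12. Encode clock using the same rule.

p is letter #16 and maps to 23: an offset of 7. The number is (letter's place in the alphabet, a=1) + 7.
On clock: c=3→10, l=12→19, o=15→22, c=3→10, k=11→18.

10-19-22-10-18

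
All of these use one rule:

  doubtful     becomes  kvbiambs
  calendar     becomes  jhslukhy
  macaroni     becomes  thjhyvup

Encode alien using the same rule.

hsplu

Each letter is shifted forward by 7 in the alphabet (a Caesar shift of +7).
On alien: a+7=h, l+7=s, i+7=p, e+7=l, n+7=u.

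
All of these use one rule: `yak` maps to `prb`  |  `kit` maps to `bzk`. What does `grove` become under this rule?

xifmv

It's a constant shift of +17 (ROT17).
For grove: g+17=x, r+17=i, o+17=f, v+17=m, e+17=v.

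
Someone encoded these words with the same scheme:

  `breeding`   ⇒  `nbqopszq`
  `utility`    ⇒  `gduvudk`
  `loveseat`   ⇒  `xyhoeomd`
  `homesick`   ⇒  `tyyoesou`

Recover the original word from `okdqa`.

cargo

Shifts by position in breeding: pos 0: b→n (+12), pos 1: r→b (+10), pos 2: e→q (+12), pos 3: e→o (+10) — repeating every 2. It's a Vigenère-style cipher with numeric key [12,10]: position i shifts by key[i mod 2].
Decoding okdqa: o−12=c, k−10=a, d−12=r, q−10=g, a−12=o.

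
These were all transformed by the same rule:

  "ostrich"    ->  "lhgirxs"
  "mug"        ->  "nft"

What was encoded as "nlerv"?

Each pair mirrors across the alphabet (o↔l, s↔h, t↔g): positions sum to 25. Each letter is replaced by its mirror in the alphabet: a↔z, b↔y, c↔x, and so on (the Atbash cipher).
Reversing it on nlerv: n↔m, l↔o, e↔v, r↔i, v↔e.

movie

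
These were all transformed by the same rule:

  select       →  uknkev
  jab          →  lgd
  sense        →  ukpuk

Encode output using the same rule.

Two shifts are in play — +6 for a/e/i/o/u, +2 for every other letter.
For output: o(vowel)+6=u, u(vowel)+6=a, t(cons)+2=v, p(cons)+2=r, u(vowel)+6=a, t(cons)+2=v.

uavrav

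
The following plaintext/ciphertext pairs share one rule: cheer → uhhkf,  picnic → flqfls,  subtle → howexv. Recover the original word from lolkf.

chili

Read the word backwards and shift each letter +3.
Undoing it on lolkf: shift back: l−3=i, o−3=l, l−3=i, k−3=h, f−3=c → ilihc; then reverse → chili.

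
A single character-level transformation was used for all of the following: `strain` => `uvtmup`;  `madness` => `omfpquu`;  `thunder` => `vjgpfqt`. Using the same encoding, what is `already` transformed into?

The shift depends on letter class: consonant s→u is +2, but vowel a→m is +12. Vowels shift forward by 12 and consonants shift forward by 2.
On already: a(vowel)+12=m, l(cons)+2=n, r(cons)+2=t, e(vowel)+12=q, a(vowel)+12=m, d(cons)+2=f, y(cons)+2=a.

mntqmfa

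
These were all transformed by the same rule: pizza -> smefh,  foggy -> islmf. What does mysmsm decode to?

The shift increases by 1 at each position, starting from +3: 3, 4, 5, ….
Decoding mysmsm: m−3=j, y−4=u, s−5=n, m−6=g, s−7=l, m−8=e.

jungle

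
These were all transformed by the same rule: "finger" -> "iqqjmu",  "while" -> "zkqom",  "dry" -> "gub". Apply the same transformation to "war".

Vowels shift forward by 8 and consonants shift forward by 3.
Applying it to war: w(cons)+3=z, a(vowel)+8=i, r(cons)+3=u.

ziu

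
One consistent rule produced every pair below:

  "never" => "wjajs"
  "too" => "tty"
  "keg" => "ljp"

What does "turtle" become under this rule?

jqywzy

The output letters match the input read backwards, each shifted +5: never reversed is reven. The word is reversed, then every letter is shifted forward by 5.
For turtle: reverse → eltrut; then shift: e+5=j, l+5=q, t+5=y, r+5=w, u+5=z, t+5=y.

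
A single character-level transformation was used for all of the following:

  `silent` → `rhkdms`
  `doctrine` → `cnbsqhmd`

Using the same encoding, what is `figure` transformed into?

Compare letters: s→r is +25, i→h is +25, l→k is +25 — a constant shift. Every letter moves 25 places later in the alphabet, wrapping around z→a.
On figure: f+25=e, i+25=h, g+25=f, u+25=t, r+25=q, e+25=d.

ehftqd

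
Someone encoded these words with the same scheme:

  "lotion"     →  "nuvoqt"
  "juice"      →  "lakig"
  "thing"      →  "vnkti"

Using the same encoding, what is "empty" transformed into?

The shifts repeat in a cycle of length 2: positions 0,1,… shift by +2, +6, then the pattern repeats.
On empty: e+2=g, m+6=s, p+2=r, t+6=z, y+2=a.

gsrza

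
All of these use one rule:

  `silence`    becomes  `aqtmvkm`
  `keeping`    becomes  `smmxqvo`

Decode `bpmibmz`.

theater

Each letter is shifted forward by 8 in the alphabet (a Caesar shift of +8).
Decoding bpmibmz: b−8=t, p−8=h, m−8=e, i−8=a, b−8=t, m−8=e, z−8=r.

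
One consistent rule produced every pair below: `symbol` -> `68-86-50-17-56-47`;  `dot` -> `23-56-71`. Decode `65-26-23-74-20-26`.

With a=1..z=26, the number is 3·pos + 11.
Decoding 65-26-23-74-20-26: 65→(65−11)÷3=18=r, 26→(26−11)÷3=5=e, 23→(23−11)÷3=4=d, 74→(74−11)÷3=21=u, 20→(20−11)÷3=3=c, 26→(26−11)÷3=5=e.

reduce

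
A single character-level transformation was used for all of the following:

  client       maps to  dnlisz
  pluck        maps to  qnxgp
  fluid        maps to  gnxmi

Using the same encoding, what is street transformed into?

tvuijz

In client: c→d is +1, l→n is +2, i→l is +3, e→i is +4 — the shift increases by 1 each position. Each letter shifts forward by (position + 1), i.e. 1, 2, 3, … — the shift grows by one for each successive letter.
On street: s+1=t, t+2=v, r+3=u, e+4=i, e+5=j, t+6=z.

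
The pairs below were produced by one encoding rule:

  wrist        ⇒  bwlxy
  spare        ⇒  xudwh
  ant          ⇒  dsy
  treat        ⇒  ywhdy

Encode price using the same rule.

uwlhh

The shift depends on letter class: consonant w→b is +5, but vowel i→l is +3. Two shifts are in play — +3 for a/e/i/o/u, +5 for every other letter.
Applying it to price: p(cons)+5=u, r(cons)+5=w, i(vowel)+3=l, c(cons)+5=h, e(vowel)+3=h.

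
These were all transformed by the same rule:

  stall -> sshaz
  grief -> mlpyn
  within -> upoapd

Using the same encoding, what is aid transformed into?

The output letters match the input read backwards, each shifted +7: stall reversed is llats. Read the word backwards and shift each letter +7.
For aid: reverse → dia; then shift: d+7=k, i+7=p, a+7=h.

kph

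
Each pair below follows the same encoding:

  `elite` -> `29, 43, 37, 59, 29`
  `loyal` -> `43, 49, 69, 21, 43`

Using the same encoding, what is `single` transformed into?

e(#5)→29 and l(#12)→43: differences scale by 2, so n = 2·pos + 19. With a=1..z=26, the number is 2·pos + 19.
Applying it to single: s=19→57, i=9→37, n=14→47, g=7→33, l=12→43, e=5→29.

57, 37, 47, 33, 43, 29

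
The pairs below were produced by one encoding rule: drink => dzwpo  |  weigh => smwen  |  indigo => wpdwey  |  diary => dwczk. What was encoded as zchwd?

rapid

This is an affine cipher: with a=0,…,z=25, each position x becomes (9x+2) mod 26.
Undoing it on zchwd: z(25)→3·(25−2)≡17=r; c(2)→3·(2−2)≡0=a; h(7)→3·(7−2)≡15=p; w(22)→3·(22−2)≡8=i; d(3)→3·(3−2)≡3=d (all mod 26).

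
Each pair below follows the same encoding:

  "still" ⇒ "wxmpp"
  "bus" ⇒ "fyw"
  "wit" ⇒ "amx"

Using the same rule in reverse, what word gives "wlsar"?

This is a Caesar cipher with shift 4.
Decoding wlsar: w−4=s, l−4=h, s−4=o, a−4=w, r−4=n.

shown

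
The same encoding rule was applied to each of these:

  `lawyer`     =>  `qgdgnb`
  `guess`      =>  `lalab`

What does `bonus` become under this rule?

In lawyer: l→q is +5, a→g is +6, w→d is +7, y→g is +8 — the shift increases by 1 each position. Each letter shifts forward by (position + 5), i.e. 5, 6, 7, … — the shift grows by one for each successive letter.
For bonus: b+5=g, o+6=u, n+7=u, u+8=c, s+9=b.

guucb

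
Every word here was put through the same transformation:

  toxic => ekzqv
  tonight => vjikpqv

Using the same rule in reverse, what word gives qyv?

The output letters match the input read backwards, each shifted +2: toxic reversed is cixot. The word is reversed, then every letter is shifted forward by 2.
Undoing it on qyv: shift back: q−2=o, y−2=w, v−2=t → owt; then reverse → two.

two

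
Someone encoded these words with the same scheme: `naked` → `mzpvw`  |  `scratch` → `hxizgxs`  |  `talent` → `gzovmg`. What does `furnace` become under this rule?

Each pair mirrors across the alphabet (n↔m, a↔z, k↔p): positions sum to 25. This is the alphabet-reversal cipher (Atbash): a becomes z, b becomes y, etc.
On furnace: f↔u, u↔f, r↔i, n↔m, a↔z, c↔x, e↔v.

ufimzxv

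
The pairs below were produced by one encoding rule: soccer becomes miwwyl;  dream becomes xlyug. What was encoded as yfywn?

It's a constant shift of +20 (ROT20).
Undoing it on yfywn: y−20=e, f−20=l, y−20=e, w−20=c, n−20=t.

elect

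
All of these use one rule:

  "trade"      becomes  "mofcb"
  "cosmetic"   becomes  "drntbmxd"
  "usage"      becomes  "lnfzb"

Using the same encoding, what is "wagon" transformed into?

jfzrs

t(19)→m(12) and r(17)→o(14) fit y≡25x+5 (mod 26); the inverse of 25 mod 26 is 25. Treating letters as 0–25, the rule is x ↦ 25x + 5 (mod 26).
For wagon: w(22)→25·22+5≡9=j; a(0)→25·0+5≡5=f; g(6)→25·6+5≡25=z; o(14)→25·14+5≡17=r; n(13)→25·13+5≡18=s (all mod 26).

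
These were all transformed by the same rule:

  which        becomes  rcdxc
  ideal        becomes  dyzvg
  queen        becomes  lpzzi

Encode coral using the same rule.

xjmvg

Compare letters: w→r is +21, h→c is +21, i→d is +21 — a constant shift. This is a Caesar cipher with shift 21.
For coral: c+21=x, o+21=j, r+21=m, a+21=v, l+21=g.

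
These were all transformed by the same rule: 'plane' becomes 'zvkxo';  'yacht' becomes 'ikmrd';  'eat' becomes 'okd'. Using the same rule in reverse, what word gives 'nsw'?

Every letter moves 10 places later in the alphabet, wrapping around z→a.
Reversing it on nsw: n−10=d, s−10=i, w−10=m.

dim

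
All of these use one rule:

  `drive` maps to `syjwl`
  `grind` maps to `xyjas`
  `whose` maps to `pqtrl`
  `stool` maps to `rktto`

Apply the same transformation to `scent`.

rzlak

d(3)→s(18) and r(17)→y(24) fit y≡19x+13 (mod 26); the inverse of 19 mod 26 is 11. This is an affine cipher: with a=0,…,z=25, each position x becomes (19x+13) mod 26.
For scent: s(18)→19·18+13≡17=r; c(2)→19·2+13≡25=z; e(4)→19·4+13≡11=l; n(13)→19·13+13≡0=a; t(19)→19·19+13≡10=k (all mod 26).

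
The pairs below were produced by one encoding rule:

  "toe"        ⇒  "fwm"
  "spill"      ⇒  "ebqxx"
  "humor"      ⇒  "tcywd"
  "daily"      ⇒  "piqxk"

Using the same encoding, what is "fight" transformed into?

rqstf

The shift depends on letter class: consonant t→f is +12, but vowel o→w is +8. Two shifts are in play — +8 for a/e/i/o/u, +12 for every other letter.
Applying it to fight: f(cons)+12=r, i(vowel)+8=q, g(cons)+12=s, h(cons)+12=t, t(cons)+12=f.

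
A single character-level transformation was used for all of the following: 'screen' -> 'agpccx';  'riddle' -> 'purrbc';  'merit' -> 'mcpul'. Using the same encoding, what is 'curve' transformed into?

gwphc

s(18)→a(0) and c(2)→g(6) fit y≡11x+10 (mod 26); the inverse of 11 mod 26 is 19. Each letter's alphabet position (a=0..z=25) is mapped through 11·x+10 mod 26 — an affine cipher.
For curve: c(2)→11·2+10≡6=g; u(20)→11·20+10≡22=w; r(17)→11·17+10≡15=p; v(21)→11·21+10≡7=h; e(4)→11·4+10≡2=c (all mod 26).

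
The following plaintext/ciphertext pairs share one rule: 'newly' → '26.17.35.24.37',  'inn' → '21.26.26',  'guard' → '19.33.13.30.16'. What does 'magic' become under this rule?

25.13.19.21.15

The number is (letter's place in the alphabet, a=1) + 12.
On magic: m=13→25, a=1→13, g=7→19, i=9→21, c=3→15.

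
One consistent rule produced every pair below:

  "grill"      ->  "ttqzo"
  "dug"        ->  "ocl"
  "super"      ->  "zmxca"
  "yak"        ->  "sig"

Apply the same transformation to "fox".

fwn

The output letters match the input read backwards, each shifted +8: grill reversed is llirg. Read the word backwards and shift each letter +8.
On fox: reverse → xof; then shift: x+8=f, o+8=w, f+8=n.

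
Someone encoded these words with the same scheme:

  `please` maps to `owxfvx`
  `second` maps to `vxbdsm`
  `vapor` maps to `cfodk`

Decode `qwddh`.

bloom

p(15)→o(14) and l(11)→w(22) fit y≡11x+5 (mod 26); the inverse of 11 mod 26 is 19. This is an affine cipher: with a=0,…,z=25, each position x becomes (11x+5) mod 26.
Decoding qwddh: q(16)→19·(16−5)≡1=b; w(22)→19·(22−5)≡11=l; d(3)→19·(3−5)≡14=o; d(3)→19·(3−5)≡14=o; h(7)→19·(7−5)≡12=m (all mod 26).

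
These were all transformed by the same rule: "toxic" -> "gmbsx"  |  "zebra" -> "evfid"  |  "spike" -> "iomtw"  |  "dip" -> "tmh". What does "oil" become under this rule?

The word is reversed, then every letter is shifted forward by 4.
For oil: reverse → lio; then shift: l+4=p, i+4=m, o+4=s.

pms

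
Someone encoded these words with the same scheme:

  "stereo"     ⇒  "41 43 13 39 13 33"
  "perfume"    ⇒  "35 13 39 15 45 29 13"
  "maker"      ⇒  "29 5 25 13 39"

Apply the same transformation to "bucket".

7 45 9 25 13 43

Each letter becomes 2×(its alphabet position, a=1..z=26) + 3.
Applying it to bucket: b=2→7, u=21→45, c=3→9, k=11→25, e=5→13, t=20→43.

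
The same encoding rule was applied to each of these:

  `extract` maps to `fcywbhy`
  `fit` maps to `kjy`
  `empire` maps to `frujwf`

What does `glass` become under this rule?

lqbxx

Vowels shift forward by 1 and consonants shift forward by 5.
Applying it to glass: g(cons)+5=l, l(cons)+5=q, a(vowel)+1=b, s(cons)+5=x, s(cons)+5=x.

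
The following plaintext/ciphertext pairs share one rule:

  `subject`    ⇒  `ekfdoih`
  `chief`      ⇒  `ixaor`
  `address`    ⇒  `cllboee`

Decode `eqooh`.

sweet

s(18)→e(4) and u(20)→k(10) fit y≡3x+2 (mod 26); the inverse of 3 mod 26 is 9. Each letter's alphabet position (a=0..z=25) is mapped through 3·x+2 mod 26 — an affine cipher.
Decoding eqooh: e(4)→9·(4−2)≡18=s; q(16)→9·(16−2)≡22=w; o(14)→9·(14−2)≡4=e; o(14)→9·(14−2)≡4=e; h(7)→9·(7−2)≡19=t (all mod 26).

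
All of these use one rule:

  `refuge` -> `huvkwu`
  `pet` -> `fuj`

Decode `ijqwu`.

Compare letters: r→h is +16, e→u is +16, f→v is +16 — a constant shift. Each letter is shifted forward by 16 in the alphabet (a Caesar shift of +16).
Reversing it on ijqwu: i−16=s, j−16=t, q−16=a, w−16=g, u−16=e.

stage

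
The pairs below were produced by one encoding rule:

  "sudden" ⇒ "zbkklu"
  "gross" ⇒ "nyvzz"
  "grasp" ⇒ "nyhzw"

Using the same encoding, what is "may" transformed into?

This is a Caesar cipher with shift 7.
Applying it to may: m+7=t, a+7=h, y+7=f.

thf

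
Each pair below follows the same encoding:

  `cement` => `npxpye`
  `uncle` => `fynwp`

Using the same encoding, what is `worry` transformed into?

hzccj

Compare letters: c→n is +11, e→p is +11, m→x is +11 — a constant shift. Each letter is shifted forward by 11 in the alphabet (a Caesar shift of +11).
Applying it to worry: w+11=h, o+11=z, r+11=c, r+11=c, y+11=j.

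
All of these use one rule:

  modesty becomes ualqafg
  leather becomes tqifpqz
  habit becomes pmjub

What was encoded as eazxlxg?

worldly

Shifts by position in modesty: pos 0: m→u (+8), pos 1: o→a (+12), pos 2: d→l (+8), pos 3: e→q (+12) — repeating every 2. A repeating key of period 2 is used — shifts +8, +12 over and over.
Undoing it on eazxlxg: e−8=w, a−12=o, z−8=r, x−12=l, l−8=d, x−12=l, g−8=y.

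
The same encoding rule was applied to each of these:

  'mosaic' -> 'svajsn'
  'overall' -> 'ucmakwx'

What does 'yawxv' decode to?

stool

The shift increases by 1 at each position, starting from +6: 6, 7, 8, ….
Reversing it on yawxv: y−6=s, a−7=t, w−8=o, x−9=o, v−10=l.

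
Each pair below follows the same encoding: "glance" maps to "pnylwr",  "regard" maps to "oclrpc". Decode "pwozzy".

The output letters match the input read backwards, each shifted +11: glance reversed is ecnalg. Two steps: reverse the string, then apply a Caesar shift of +11.
Undoing it on pwozzy: shift back: p−11=e, w−11=l, o−11=d, z−11=o, z−11=o, y−11=n → eldoon; then reverse → noodle.

noodle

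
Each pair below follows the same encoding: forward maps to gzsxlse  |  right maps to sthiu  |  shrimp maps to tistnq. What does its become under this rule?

tut

The rule splits by letter class: vowels +11, consonants +1.
For its: i(vowel)+11=t, t(cons)+1=u, s(cons)+1=t.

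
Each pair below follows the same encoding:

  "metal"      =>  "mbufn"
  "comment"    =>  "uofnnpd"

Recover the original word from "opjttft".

The output letters match the input read backwards, each shifted +1: metal reversed is latem. Read the word backwards and shift each letter +1.
Reversing it on opjttft: shift back: o−1=n, p−1=o, j−1=i, t−1=s, t−1=s, f−1=e, t−1=s → noisses; then reverse → session.

session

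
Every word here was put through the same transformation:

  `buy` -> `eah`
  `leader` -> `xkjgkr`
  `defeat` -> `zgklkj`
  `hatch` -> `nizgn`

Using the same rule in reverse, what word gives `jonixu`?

The output letters match the input read backwards, each shifted +6: buy reversed is yub. The word is reversed, then every letter is shifted forward by 6.
Undoing it on jonixu: shift back: j−6=d, o−6=i, n−6=h, i−6=c, x−6=r, u−6=o → dihcro; then reverse → orchid.

orchid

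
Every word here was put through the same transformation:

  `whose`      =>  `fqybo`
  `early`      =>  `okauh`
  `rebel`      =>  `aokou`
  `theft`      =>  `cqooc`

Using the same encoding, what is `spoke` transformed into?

The shift depends on letter class: consonant w→f is +9, but vowel o→y is +10. The rule splits by letter class: vowels +10, consonants +9.
On spoke: s(cons)+9=b, p(cons)+9=y, o(vowel)+10=y, k(cons)+9=t, e(vowel)+10=o.

byyto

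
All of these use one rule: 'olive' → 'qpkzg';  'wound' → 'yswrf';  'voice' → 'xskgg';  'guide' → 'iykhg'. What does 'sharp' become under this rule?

ulcvr

The shifts repeat in a cycle of length 2: positions 0,1,… shift by +2, +4, then the pattern repeats.
For sharp: s+2=u, h+4=l, a+2=c, r+4=v, p+2=r.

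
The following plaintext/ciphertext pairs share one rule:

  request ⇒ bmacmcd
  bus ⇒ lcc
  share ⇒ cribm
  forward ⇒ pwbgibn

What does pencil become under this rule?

zmxmqv

Two shifts are in play — +8 for a/e/i/o/u, +10 for every other letter.
Applying it to pencil: p(cons)+10=z, e(vowel)+8=m, n(cons)+10=x, c(cons)+10=m, i(vowel)+8=q, l(cons)+10=v.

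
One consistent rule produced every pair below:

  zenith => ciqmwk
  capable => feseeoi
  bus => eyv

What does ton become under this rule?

The shift depends on letter class: consonant z→c is +3, but vowel e→i is +4. The rule splits by letter class: vowels +4, consonants +3.
On ton: t(cons)+3=w, o(vowel)+4=s, n(cons)+3=q.

wsq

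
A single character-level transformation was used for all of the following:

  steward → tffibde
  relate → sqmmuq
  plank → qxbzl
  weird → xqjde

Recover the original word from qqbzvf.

Shifts by position in steward: pos 0: s→t (+1), pos 1: t→f (+12), pos 2: e→f (+1), pos 3: w→i (+12) — repeating every 2. A repeating key of period 2 is used — shifts +1, +12 over and over.
Decoding qqbzvf: q−1=p, q−12=e, b−1=a, z−12=n, v−1=u, f−12=t.

peanut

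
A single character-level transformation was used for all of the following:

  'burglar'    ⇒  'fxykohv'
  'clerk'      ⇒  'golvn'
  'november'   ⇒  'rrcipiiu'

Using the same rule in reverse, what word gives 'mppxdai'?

It's a Vigenère-style cipher with numeric key [4,3,7]: position i shifts by key[i mod 3].
Undoing it on mppxdai: m−4=i, p−3=m, p−7=i, x−4=t, d−3=a, a−7=t, i−4=e.

imitate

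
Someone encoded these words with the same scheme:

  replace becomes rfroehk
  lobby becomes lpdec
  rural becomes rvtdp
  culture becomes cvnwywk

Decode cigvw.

chess

In replace: r→r is +0, e→f is +1, p→r is +2, l→o is +3 — the shift increases by 1 each position. Letter i (0-indexed) is shifted by i+0, so successive shifts are 0, 1, 2, ….
Decoding cigvw: c−0=c, i−1=h, g−2=e, v−3=s, w−4=s.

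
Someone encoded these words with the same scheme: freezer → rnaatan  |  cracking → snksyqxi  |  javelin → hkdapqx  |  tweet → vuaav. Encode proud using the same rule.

f(5)→r(17) and r(17)→n(13) fit y≡17x+10 (mod 26); the inverse of 17 mod 26 is 23. Each letter's alphabet position (a=0..z=25) is mapped through 17·x+10 mod 26 — an affine cipher.
Applying it to proud: p(15)→17·15+10≡5=f; r(17)→17·17+10≡13=n; o(14)→17·14+10≡14=o; u(20)→17·20+10≡12=m; d(3)→17·3+10≡9=j (all mod 26).

fnomj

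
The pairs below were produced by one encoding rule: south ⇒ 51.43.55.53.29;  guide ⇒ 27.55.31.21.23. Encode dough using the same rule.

21.43.55.27.29

Each letter becomes 2×(its alphabet position, a=1..z=26) + 13.
For dough: d=4→21, o=15→43, u=21→55, g=7→27, h=8→29.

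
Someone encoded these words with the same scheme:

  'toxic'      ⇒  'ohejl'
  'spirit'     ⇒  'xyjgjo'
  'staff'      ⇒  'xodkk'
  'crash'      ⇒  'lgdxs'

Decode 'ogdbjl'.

tragic

Treating letters as 0–25, the rule is x ↦ 17x + 3 (mod 26).
Decoding ogdbjl: o(14)→23·(14−3)≡19=t; g(6)→23·(6−3)≡17=r; d(3)→23·(3−3)≡0=a; b(1)→23·(1−3)≡6=g; j(9)→23·(9−3)≡8=i; l(11)→23·(11−3)≡2=c (all mod 26).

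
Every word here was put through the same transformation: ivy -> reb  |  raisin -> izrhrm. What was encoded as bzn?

yam

Each pair mirrors across the alphabet (i↔r, v↔e, y↔b): positions sum to 25. Each letter is replaced by its mirror in the alphabet: a↔z, b↔y, c↔x, and so on (the Atbash cipher).
Decoding bzn: b↔y, z↔a, n↔m.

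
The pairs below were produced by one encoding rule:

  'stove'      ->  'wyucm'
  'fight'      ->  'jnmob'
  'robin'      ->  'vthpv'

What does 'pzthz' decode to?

In stove: s→w is +4, t→y is +5, o→u is +6, v→c is +7 — the shift increases by 1 each position. Each letter shifts forward by (position + 4), i.e. 4, 5, 6, … — the shift grows by one for each successive letter.
Decoding pzthz: p−4=l, z−5=u, t−6=n, h−7=a, z−8=r.

lunar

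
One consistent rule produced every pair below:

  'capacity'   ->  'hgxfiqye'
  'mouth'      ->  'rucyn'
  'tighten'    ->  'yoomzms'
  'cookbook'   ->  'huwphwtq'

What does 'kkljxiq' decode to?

Shifts by position in capacity: pos 0: c→h (+5), pos 1: a→g (+6), pos 2: p→x (+8), pos 3: a→f (+5), pos 4: c→i (+6), pos 5: i→q (+8) — repeating every 3. A repeating key of period 3 is used — shifts +5, +6, +8 over and over.
Decoding kkljxiq: k−5=f, k−6=e, l−8=d, j−5=e, x−6=r, i−8=a, q−5=l.

federal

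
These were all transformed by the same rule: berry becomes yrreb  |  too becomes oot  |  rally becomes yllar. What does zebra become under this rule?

The output letters match the input read backwards: berry reversed is yrreb. The word is simply reversed.
On zebra: reverse → arbez.

arbez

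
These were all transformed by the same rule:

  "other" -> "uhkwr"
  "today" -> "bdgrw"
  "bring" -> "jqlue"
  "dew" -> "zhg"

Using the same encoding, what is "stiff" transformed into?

The output letters match the input read backwards, each shifted +3: other reversed is rehto. The word is reversed, then every letter is shifted forward by 3.
For stiff: reverse → ffits; then shift: f+3=i, f+3=i, i+3=l, t+3=w, s+3=v.

iilwv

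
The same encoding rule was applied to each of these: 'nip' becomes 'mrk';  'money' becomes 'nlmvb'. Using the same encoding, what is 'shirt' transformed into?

hsrig

Each pair mirrors across the alphabet (n↔m, i↔r, p↔k): positions sum to 25. This is the alphabet-reversal cipher (Atbash): a becomes z, b becomes y, etc.
On shirt: s↔h, h↔s, i↔r, r↔i, t↔g.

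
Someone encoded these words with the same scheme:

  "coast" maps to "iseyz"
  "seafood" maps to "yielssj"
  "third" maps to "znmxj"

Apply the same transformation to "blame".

hresi

The shift depends on letter class: consonant c→i is +6, but vowel o→s is +4. Vowels shift forward by 4 and consonants shift forward by 6.
For blame: b(cons)+6=h, l(cons)+6=r, a(vowel)+4=e, m(cons)+6=s, e(vowel)+4=i.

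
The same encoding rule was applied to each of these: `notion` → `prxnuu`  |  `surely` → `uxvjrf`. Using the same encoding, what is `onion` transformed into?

Each letter shifts forward by (position + 2), i.e. 2, 3, 4, … — the shift grows by one for each successive letter.
For onion: o+2=q, n+3=q, i+4=m, o+5=t, n+6=t.

qqmtt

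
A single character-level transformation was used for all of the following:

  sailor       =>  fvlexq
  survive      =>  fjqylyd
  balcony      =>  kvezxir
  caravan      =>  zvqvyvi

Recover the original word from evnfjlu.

This is an affine cipher: with a=0,…,z=25, each position x becomes (15x+21) mod 26.
Reversing it on evnfjlu: e(4)→7·(4−21)≡11=l; v(21)→7·(21−21)≡0=a; n(13)→7·(13−21)≡22=w; f(5)→7·(5−21)≡18=s; j(9)→7·(9−21)≡20=u; l(11)→7·(11−21)≡8=i; u(20)→7·(20−21)≡19=t (all mod 26).

lawsuit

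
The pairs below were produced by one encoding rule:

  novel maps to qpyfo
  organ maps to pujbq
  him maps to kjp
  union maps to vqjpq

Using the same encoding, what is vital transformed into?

yjwbo

The shift depends on letter class: consonant n→q is +3, but vowel o→p is +1. Two shifts are in play — +1 for a/e/i/o/u, +3 for every other letter.
For vital: v(cons)+3=y, i(vowel)+1=j, t(cons)+3=w, a(vowel)+1=b, l(cons)+3=o.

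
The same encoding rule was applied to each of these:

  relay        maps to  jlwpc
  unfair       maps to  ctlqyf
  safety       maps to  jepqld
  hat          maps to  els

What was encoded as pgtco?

drive

The word is reversed, then every letter is shifted forward by 11.
Undoing it on pgtco: shift back: p−11=e, g−11=v, t−11=i, c−11=r, o−11=d → evird; then reverse → drive.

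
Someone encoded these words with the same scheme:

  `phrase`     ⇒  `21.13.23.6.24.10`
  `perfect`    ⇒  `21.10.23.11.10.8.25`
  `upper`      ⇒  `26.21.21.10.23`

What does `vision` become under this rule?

27.14.24.14.20.19

p is letter #16 and maps to 21: an offset of 5. Each letter is replaced by its alphabet position (a=1..z=26) + 5.
Applying it to vision: v=22→27, i=9→14, s=19→24, i=9→14, o=15→20, n=14→19.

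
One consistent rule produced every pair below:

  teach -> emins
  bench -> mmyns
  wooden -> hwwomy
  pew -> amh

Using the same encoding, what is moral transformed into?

xwciw

Vowels shift forward by 8 and consonants shift forward by 11.
Applying it to moral: m(cons)+11=x, o(vowel)+8=w, r(cons)+11=c, a(vowel)+8=i, l(cons)+11=w.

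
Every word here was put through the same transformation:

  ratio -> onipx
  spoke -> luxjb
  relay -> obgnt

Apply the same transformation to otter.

r(17)→o(14) and a(0)→n(13) fit y≡23x+13 (mod 26); the inverse of 23 mod 26 is 17. Treating letters as 0–25, the rule is x ↦ 23x + 13 (mod 26).
Applying it to otter: o(14)→23·14+13≡23=x; t(19)→23·19+13≡8=i; t(19)→23·19+13≡8=i; e(4)→23·4+13≡1=b; r(17)→23·17+13≡14=o (all mod 26).

xiibo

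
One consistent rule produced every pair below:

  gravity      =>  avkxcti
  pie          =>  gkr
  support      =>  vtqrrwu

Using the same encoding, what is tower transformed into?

The output letters match the input read backwards, each shifted +2: gravity reversed is ytivarg. Two steps: reverse the string, then apply a Caesar shift of +2.
On tower: reverse → rewot; then shift: r+2=t, e+2=g, w+2=y, o+2=q, t+2=v.

tgyqv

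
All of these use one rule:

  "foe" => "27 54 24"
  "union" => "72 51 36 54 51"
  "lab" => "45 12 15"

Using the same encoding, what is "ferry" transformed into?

27 24 63 63 84

f(#6)→27 and o(#15)→54: differences scale by 3, so n = 3·pos + 9. Each letter becomes 3×(its alphabet position, a=1..z=26) + 9.
On ferry: f=6→27, e=5→24, r=18→63, r=18→63, y=25→84.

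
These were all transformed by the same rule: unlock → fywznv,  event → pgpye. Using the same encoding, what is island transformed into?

Compare letters: u→f is +11, n→y is +11, l→w is +11 — a constant shift. This is a Caesar cipher with shift 11.
On island: i+11=t, s+11=d, l+11=w, a+11=l, n+11=y, d+11=o.

tdwlyo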